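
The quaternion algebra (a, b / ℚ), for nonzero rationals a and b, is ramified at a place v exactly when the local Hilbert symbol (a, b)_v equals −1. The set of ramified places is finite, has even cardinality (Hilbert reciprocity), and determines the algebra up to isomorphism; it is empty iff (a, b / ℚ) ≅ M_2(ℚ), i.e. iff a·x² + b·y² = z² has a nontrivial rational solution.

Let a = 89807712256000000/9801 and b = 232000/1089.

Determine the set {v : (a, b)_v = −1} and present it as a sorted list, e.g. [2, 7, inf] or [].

(a, b) ≡ (31, 145) mod (ℚ^×)²; places V = {2, 3, 5, 11, 29, 31, ∞}.
(a,b)_2: α=18, β=6; u≡7, v≡1 (mod 8); ε(u)ε(v)=1·0, αω(v)=18·0, βω(u)=6·0; sum ≡ 0  ⇒  +1.
(a,b)_29: α=4, u≡11; β=1, v≡7 (mod 29); (11|29)=-1, (7|29)=+1; sign (−1)^0·-1^1·+1^4 = -1.
(a,b)_31: α=1, u≡7; β=0, v≡30 (mod 31); (7|31)=+1, (30|31)=-1; sign (−1)^0·+1^0·-1^1 = -1.
(a,b)_11: α=-2, u≡5; β=-2, v≡6 (mod 11); (5|11)=+1, (6|11)=-1; sign (−1)^0·+1^-2·-1^-2 = +1.
(a,b)_∞: sgn(31)=+, sgn(145)=+, so +1.
(a,b)_5: α=6, u≡4; β=3, v≡4 (mod 5); (4|5)=+1, (4|5)=+1; sign (−1)^0·+1^3·+1^6 = +1.
(a,b)_3: α=-4, u≡1; β=-2, v≡1 (mod 3); (1|3)=+1, (1|3)=+1; sign (−1)^0·+1^-2·+1^-4 = +1.
(31, 145 / ℚ) ramifies at {29, 31}: a division algebra.

[29, 31]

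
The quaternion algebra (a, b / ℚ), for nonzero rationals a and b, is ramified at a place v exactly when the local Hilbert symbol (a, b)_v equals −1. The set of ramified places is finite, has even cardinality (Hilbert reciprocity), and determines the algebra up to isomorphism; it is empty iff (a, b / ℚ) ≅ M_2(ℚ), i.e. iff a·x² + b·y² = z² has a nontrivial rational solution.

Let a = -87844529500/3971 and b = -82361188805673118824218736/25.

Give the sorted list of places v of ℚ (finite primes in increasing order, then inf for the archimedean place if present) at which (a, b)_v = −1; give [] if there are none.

(a, b) ≡ (-205205, -1272271) mod (ℚ^×)²; places V = {2, 3, 5, 7, 11, 13, 17, 19, 31, 41, ∞}.
(a,b)_∞: sgn(-205205)=−, sgn(-1272271)=−, so -1.
(a,b)_11: α=-1, u≡1; β=3, v≡3 (mod 11); (1|11)=+1, (3|11)=+1; sign (−1)^1·+1^3·+1^-1 = -1.
(a,b)_7: α=3, u≡4; β=3, v≡4 (mod 7); (4|7)=+1, (4|7)=+1; sign (−1)^1·+1^3·+1^3 = -1.
(a,b)_17: α=0, u≡9; β=2, v≡16 (mod 17); (9|17)=+1, (16|17)=+1; sign (−1)^0·+1^2·+1^0 = +1.
(a,b)_3: α=0, u≡1; β=2, v≡2 (mod 3); (1|3)=+1, (2|3)=-1; sign (−1)^0·+1^2·-1^0 = +1.
(a,b)_41: α=1, u≡6; β=3, v≡3 (mod 41); (6|41)=-1, (3|41)=-1; sign (−1)^0·-1^3·-1^1 = +1.
(a,b)_31: α=2, u≡15; β=5, v≡30 (mod 31); (15|31)=-1, (30|31)=-1; sign (−1)^0·-1^5·-1^2 = -1.
(a,b)_2: α=2, β=4; u≡3, v≡1 (mod 8); ε(u)ε(v)=1·0, αω(v)=2·0, βω(u)=4·1; sum ≡ 0  ⇒  +1.
(a,b)_5: α=3, u≡4; β=-2, v≡4 (mod 5); (4|5)=+1, (4|5)=+1; sign (−1)^0·+1^-2·+1^3 = +1.
(a,b)_19: α=-2, u≡13; β=0, v≡11 (mod 19); (13|19)=-1, (11|19)=+1; sign (−1)^0·-1^0·+1^-2 = +1.
(a,b)_13: α=1, u≡10; β=3, v≡10 (mod 13); (10|13)=+1, (10|13)=+1; sign (−1)^0·+1^3·+1^1 = +1.
|Ram(-205205, -1272271)| = 4, even; anisotropic at {7, 11, 31, ∞}.

[7, 11, 31, inf]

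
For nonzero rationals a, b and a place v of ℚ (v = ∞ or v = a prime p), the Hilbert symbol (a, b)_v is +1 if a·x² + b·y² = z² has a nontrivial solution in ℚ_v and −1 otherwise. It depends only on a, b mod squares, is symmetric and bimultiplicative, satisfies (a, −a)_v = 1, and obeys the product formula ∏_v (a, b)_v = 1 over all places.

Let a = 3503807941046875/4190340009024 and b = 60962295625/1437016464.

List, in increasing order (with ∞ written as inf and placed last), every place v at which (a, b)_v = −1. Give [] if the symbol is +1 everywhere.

[19, 29]

Mod squares: a ≡ 42427, b ≡ 2233. Check v ∈ {∞, 2, 3, 5, 7, 11, 13, 19, 29}.
v=∞: 42427 > 0 and 2233 > 0  ⇒  (a,b)_∞ = +1.
v=11: a=11^5·(≡10), b=11^3·(≡5) mod 11; (10|11)=-1, (5|11)=+1; (−1)^{5·3·5}·(-1)^3·(+1)^5 = +1.
v=5: a=5^6·(≡3), b=5^4·(≡2) mod 5; (3|5)=-1, (2|5)=-1; (−1)^{6·4·2}·(-1)^4·(-1)^6 = +1.
v=19: a=19^3·(≡2), b=19^2·(≡14) mod 19; (2|19)=-1, (14|19)=-1; (−1)^{3·2·9}·(-1)^2·(-1)^3 = -1.
v=2: v_2(a)=-6, v_2(b)=-4; units ≡ 3, 1 (mod 8); ε·ε+αω+βω = 1·0+-6·0+-4·1 ≡ 0  ⇒  (a,b)_2 = +1.
v=3: a=3^-18·(≡1), b=3^-12·(≡1) mod 3; (1|3)=+1, (1|3)=+1; (−1)^{-18·-12·1}·(+1)^-12·(+1)^-18 = +1.
v=29: a=29^1·(≡20), b=29^1·(≡19) mod 29; (20|29)=+1, (19|29)=-1; (−1)^{1·1·14}·(+1)^1·(-1)^1 = -1.
v=13: a=13^-2·(≡6), b=13^-2·(≡12) mod 13; (6|13)=-1, (12|13)=+1; (−1)^{-2·-2·6}·(-1)^-2·(+1)^-2 = +1.
v=7: a=7^1·(≡5), b=7^1·(≡4) mod 7; (5|7)=-1, (4|7)=+1; (−1)^{1·1·3}·(-1)^1·(+1)^1 = +1.
Ram(42427, 2233) = {19, 29}; no ℚ_19-point on the conic.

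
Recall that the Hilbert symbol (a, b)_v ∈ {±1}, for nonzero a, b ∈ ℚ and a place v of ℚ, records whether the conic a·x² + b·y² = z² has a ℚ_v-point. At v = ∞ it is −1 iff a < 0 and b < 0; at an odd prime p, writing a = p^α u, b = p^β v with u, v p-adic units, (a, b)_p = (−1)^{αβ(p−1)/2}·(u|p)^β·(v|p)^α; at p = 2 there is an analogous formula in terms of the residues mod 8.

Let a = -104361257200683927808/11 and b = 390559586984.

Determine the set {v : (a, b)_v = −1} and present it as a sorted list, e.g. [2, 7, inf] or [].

[2, 11, 17, 19]

(a, b) ≡ (-30107, 266) mod (ℚ^×)²; places V = {2, 7, 11, 13, 17, 19, 23, ∞}.
(a,b)_17: α=3, u≡14; β=2, v≡12 (mod 17); (14|17)=-1, (12|17)=-1; sign (−1)^0·-1^2·-1^3 = -1.
(a,b)_2: α=8, β=3; u≡5, v≡5 (mod 8); ε(u)ε(v)=0·0, αω(v)=8·1, βω(u)=3·1; sum ≡ 1  ⇒  -1.
(a,b)_23: α=3, u≡6; β=2, v≡12 (mod 23); (6|23)=+1, (12|23)=+1; sign (−1)^0·+1^2·+1^3 = +1.
(a,b)_19: α=0, u≡12; β=1, v≡8 (mod 19); (12|19)=-1, (8|19)=-1; sign (−1)^0·-1^1·-1^0 = -1.
(a,b)_7: α=9, u≡1; β=5, v≡5 (mod 7); (1|7)=+1, (5|7)=-1; sign (−1)^1·+1^5·-1^9 = +1.
(a,b)_13: α=2, u≡10; β=0, v≡8 (mod 13); (10|13)=+1, (8|13)=-1; sign (−1)^0·+1^0·-1^2 = +1.
(a,b)_11: α=-1, u≡10; β=0, v≡6 (mod 11); (10|11)=-1, (6|11)=-1; sign (−1)^0·-1^0·-1^-1 = -1.
(a,b)_∞: sgn(-30107)=−, sgn(266)=+, so +1.
Ram(-30107, 266) = {2, 11, 17, 19}; no ℚ_2-point on the conic.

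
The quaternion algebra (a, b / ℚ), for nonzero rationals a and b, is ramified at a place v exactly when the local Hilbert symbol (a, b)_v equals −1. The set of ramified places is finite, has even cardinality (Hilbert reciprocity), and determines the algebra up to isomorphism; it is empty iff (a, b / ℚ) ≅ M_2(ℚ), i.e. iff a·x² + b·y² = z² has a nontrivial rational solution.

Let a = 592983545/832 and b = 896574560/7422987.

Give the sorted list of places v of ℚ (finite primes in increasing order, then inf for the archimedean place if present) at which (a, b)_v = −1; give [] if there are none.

[2, 3, 5, 7, 11, 13]

Mod squares: a ≡ 85085, b ≡ 3570. Check v ∈ {∞, 2, 3, 5, 7, 11, 13, 17, 31, 43}.
v=11: a=11^1·(≡7), b=11^-4·(≡2) mod 11; (7|11)=-1, (2|11)=-1; (−1)^{1·-4·5}·(-1)^-4·(-1)^1 = -1.
v=17: a=17^1·(≡14), b=17^1·(≡14) mod 17; (14|17)=-1, (14|17)=-1; (−1)^{1·1·8}·(-1)^1·(-1)^1 = +1.
v=5: a=5^1·(≡2), b=5^1·(≡1) mod 5; (2|5)=-1, (1|5)=+1; (−1)^{1·1·2}·(-1)^1·(+1)^1 = -1.
v=7: a=7^3·(≡3), b=7^3·(≡3) mod 7; (3|7)=-1, (3|7)=-1; (−1)^{3·3·3}·(-1)^3·(-1)^3 = -1.
v=43: a=43^2·(≡38), b=43^0·(≡35) mod 43; (38|43)=+1, (35|43)=+1; (−1)^{2·0·21}·(+1)^0·(+1)^2 = +1.
v=13: a=13^-1·(≡2), b=13^-2·(≡7) mod 13; (2|13)=-1, (7|13)=-1; (−1)^{-1·-2·6}·(-1)^-2·(-1)^-1 = -1.
v=∞: 85085 > 0 and 3570 > 0  ⇒  (a,b)_∞ = +1.
v=3: a=3^0·(≡2), b=3^-1·(≡2) mod 3; (2|3)=-1, (2|3)=-1; (−1)^{0·-1·1}·(-1)^-1·(-1)^0 = -1.
v=31: a=31^0·(≡22), b=31^2·(≡18) mod 31; (22|31)=-1, (18|31)=+1; (−1)^{0·2·15}·(-1)^2·(+1)^0 = +1.
v=2: v_2(a)=-6, v_2(b)=5; units ≡ 5, 1 (mod 8); ε·ε+αω+βω = 0·0+-6·0+5·1 ≡ 1  ⇒  (a,b)_2 = -1.
(85085, 3570 / ℚ) ramifies at {2, 3, 5, 7, 11, 13}: a division algebra.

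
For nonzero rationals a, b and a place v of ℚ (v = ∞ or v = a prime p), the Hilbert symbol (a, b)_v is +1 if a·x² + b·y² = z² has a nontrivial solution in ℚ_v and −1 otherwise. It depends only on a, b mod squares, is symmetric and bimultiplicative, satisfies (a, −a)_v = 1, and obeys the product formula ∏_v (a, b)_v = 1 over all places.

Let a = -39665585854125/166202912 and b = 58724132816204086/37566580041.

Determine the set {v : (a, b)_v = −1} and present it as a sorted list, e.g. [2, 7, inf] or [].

[2, 19]

(a, b) ≡ (-570, 646) mod (ℚ^×)²; places V = {2, 3, 5, 7, 11, 17, 19, 23, 43, 53, ∞}.
(a,b)_43: α=-2, u≡8; β=0, v≡41 (mod 43); (8|43)=-1, (41|43)=+1; sign (−1)^0·-1^0·+1^-2 = +1.
(a,b)_11: α=2, u≡10; β=2, v≡2 (mod 11); (10|11)=-1, (2|11)=-1; sign (−1)^0·-1^2·-1^2 = +1.
(a,b)_23: α=0, u≡11; β=-2, v≡13 (mod 23); (11|23)=-1, (13|23)=+1; sign (−1)^0·-1^-2·+1^0 = +1.
(a,b)_∞: sgn(-570)=−, sgn(646)=+, so +1.
(a,b)_19: α=3, u≡8; β=5, v≡18 (mod 19); (8|19)=-1, (18|19)=-1; sign (−1)^1·-1^5·-1^3 = -1.
(a,b)_53: α=-2, u≡49; β=-4, v≡1 (mod 53); (49|53)=+1, (1|53)=+1; sign (−1)^0·+1^-4·+1^-2 = +1.
(a,b)_3: α=3, u≡2; β=-2, v≡1 (mod 3); (2|3)=-1, (1|3)=+1; sign (−1)^0·-1^-2·+1^3 = +1.
(a,b)_2: α=-5, β=1; u≡3, v≡3 (mod 8); ε(u)ε(v)=1·1, αω(v)=-5·1, βω(u)=1·1; sum ≡ 1  ⇒  -1.
(a,b)_7: α=2, u≡4; β=8, v≡2 (mod 7); (4|7)=+1, (2|7)=+1; sign (−1)^0·+1^8·+1^2 = +1.
(a,b)_5: α=3, u≡1; β=0, v≡1 (mod 5); (1|5)=+1, (1|5)=+1; sign (−1)^0·+1^0·+1^3 = +1.
(a,b)_17: α=2, u≡9; β=1, v≡9 (mod 17); (9|17)=+1, (9|17)=+1; sign (−1)^0·+1^1·+1^2 = +1.
|Ram(-570, 646)| = 2, even; anisotropic at {2, 19}.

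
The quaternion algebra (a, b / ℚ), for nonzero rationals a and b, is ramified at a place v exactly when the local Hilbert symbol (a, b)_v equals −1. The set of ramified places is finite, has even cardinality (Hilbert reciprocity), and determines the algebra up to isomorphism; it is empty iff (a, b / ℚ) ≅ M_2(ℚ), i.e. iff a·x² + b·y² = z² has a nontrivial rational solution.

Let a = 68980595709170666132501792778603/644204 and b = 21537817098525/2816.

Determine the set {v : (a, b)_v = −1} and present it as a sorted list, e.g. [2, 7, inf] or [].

[7, 11, 19, 29]

Mod squares: a ≡ 1074073, b ≡ 1569799. Check v ∈ {∞, 2, 3, 5, 7, 11, 13, 17, 19, 29, 37}.
v=7: a=7^11·(≡6), b=7^3·(≡6) mod 7; (6|7)=-1, (6|7)=-1; (−1)^{11·3·3}·(-1)^3·(-1)^11 = -1.
v=2: v_2(a)=-2, v_2(b)=-8; units ≡ 1, 7 (mod 8); ε·ε+αω+βω = 0·1+-2·0+-8·0 ≡ 0  ⇒  (a,b)_2 = +1.
v=∞: 1074073 > 0 and 1569799 > 0  ⇒  (a,b)_∞ = +1.
v=37: a=37^3·(≡36), b=37^1·(≡30) mod 37; (36|37)=+1, (30|37)=+1; (−1)^{3·1·18}·(+1)^1·(+1)^3 = +1.
v=29: a=29^3·(≡22), b=29^1·(≡14) mod 29; (22|29)=+1, (14|29)=-1; (−1)^{3·1·14}·(+1)^1·(-1)^3 = -1.
v=5: a=5^0·(≡2), b=5^2·(≡1) mod 5; (2|5)=-1, (1|5)=+1; (−1)^{0·2·2}·(-1)^2·(+1)^0 = +1.
v=3: a=3^6·(≡1), b=3^6·(≡1) mod 3; (1|3)=+1, (1|3)=+1; (−1)^{6·6·1}·(+1)^6·(+1)^6 = +1.
v=11: a=11^-5·(≡6), b=11^-1·(≡8) mod 11; (6|11)=-1, (8|11)=-1; (−1)^{-5·-1·5}·(-1)^-1·(-1)^-5 = -1.
v=17: a=17^2·(≡8), b=17^0·(≡2) mod 17; (8|17)=+1, (2|17)=+1; (−1)^{2·0·8}·(+1)^0·(+1)^2 = +1.
v=13: a=13^5·(≡7), b=13^2·(≡3) mod 13; (7|13)=-1, (3|13)=+1; (−1)^{5·2·6}·(-1)^2·(+1)^5 = +1.
v=19: a=19^2·(≡14), b=19^1·(≡1) mod 19; (14|19)=-1, (1|19)=+1; (−1)^{2·1·9}·(-1)^1·(+1)^2 = -1.
(1074073, 1569799 / ℚ) ramifies at {7, 11, 19, 29}: a division algebra.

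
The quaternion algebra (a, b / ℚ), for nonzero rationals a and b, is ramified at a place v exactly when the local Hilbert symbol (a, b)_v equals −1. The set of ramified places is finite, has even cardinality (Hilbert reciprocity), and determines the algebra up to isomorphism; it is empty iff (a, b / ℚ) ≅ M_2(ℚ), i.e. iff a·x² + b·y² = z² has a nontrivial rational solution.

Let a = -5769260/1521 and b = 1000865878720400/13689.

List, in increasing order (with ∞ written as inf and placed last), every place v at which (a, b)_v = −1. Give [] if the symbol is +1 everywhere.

[7, 19]

(a, b) ≡ (-35, 209) mod (ℚ^×)²; places V = {2, 3, 5, 7, 11, 13, 19, 29, ∞}.
(a,b)_29: α=2, u≡1; β=2, v≡24 (mod 29); (1|29)=+1, (24|29)=+1; sign (−1)^0·+1^2·+1^2 = +1.
(a,b)_13: α=-2, u≡4; β=-2, v≡10 (mod 13); (4|13)=+1, (10|13)=+1; sign (−1)^0·+1^-2·+1^-2 = +1.
(a,b)_2: α=2, β=4; u≡5, v≡1 (mod 8); ε(u)ε(v)=0·0, αω(v)=2·0, βω(u)=4·1; sum ≡ 0  ⇒  +1.
(a,b)_11: α=0, u≡3; β=3, v≡7 (mod 11); (3|11)=+1, (7|11)=-1; sign (−1)^0·+1^3·-1^0 = +1.
(a,b)_19: α=0, u≡14; β=1, v≡9 (mod 19); (14|19)=-1, (9|19)=+1; sign (−1)^0·-1^1·+1^0 = -1.
(a,b)_∞: sgn(-35)=−, sgn(209)=+, so +1.
(a,b)_3: α=-2, u≡1; β=-4, v≡2 (mod 3); (1|3)=+1, (2|3)=-1; sign (−1)^0·+1^-4·-1^-2 = +1.
(a,b)_7: α=3, u≡4; β=6, v≡3 (mod 7); (4|7)=+1, (3|7)=-1; sign (−1)^0·+1^6·-1^3 = -1.
(a,b)_5: α=1, u≡3; β=2, v≡4 (mod 5); (3|5)=-1, (4|5)=+1; sign (−1)^0·-1^2·+1^1 = +1.
|Ram(-35, 209)| = 2, even; anisotropic at {7, 19}.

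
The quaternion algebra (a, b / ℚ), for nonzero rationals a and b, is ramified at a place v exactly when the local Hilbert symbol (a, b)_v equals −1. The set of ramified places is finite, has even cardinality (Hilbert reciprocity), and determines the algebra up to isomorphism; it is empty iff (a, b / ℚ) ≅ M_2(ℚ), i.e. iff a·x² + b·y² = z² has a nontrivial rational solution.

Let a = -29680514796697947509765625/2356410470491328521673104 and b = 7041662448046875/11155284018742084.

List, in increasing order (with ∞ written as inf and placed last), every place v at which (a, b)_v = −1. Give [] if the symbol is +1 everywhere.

(a, b) ≡ (-33, 3) mod (ℚ^×)²; places V = {2, 3, 5, 11, 13, 29, 43, ∞}.
(a,b)_5: α=12, u≡3; β=8, v≡3 (mod 5); (3|5)=-1, (3|5)=-1; sign (−1)^0·-1^8·-1^12 = +1.
(a,b)_2: α=-4, β=-2; u≡7, v≡3 (mod 8); ε(u)ε(v)=1·1, αω(v)=-4·1, βω(u)=-2·0; sum ≡ 1  ⇒  -1.
(a,b)_11: α=3, u≡2; β=2, v≡5 (mod 11); (2|11)=-1, (5|11)=+1; sign (−1)^0·-1^2·+1^3 = +1.
(a,b)_∞: sgn(-33)=−, sgn(3)=+, so +1.
(a,b)_13: α=-12, u≡7; β=-8, v≡9 (mod 13); (7|13)=-1, (9|13)=+1; sign (−1)^0·-1^-8·+1^-12 = +1.
(a,b)_43: α=-6, u≡23; β=-4, v≡3 (mod 43); (23|43)=+1, (3|43)=-1; sign (−1)^0·+1^-4·-1^-6 = +1.
(a,b)_3: α=17, u≡1; β=11, v≡1 (mod 3); (1|3)=+1, (1|3)=+1; sign (−1)^1·+1^11·+1^17 = -1.
(a,b)_29: α=4, u≡1; β=2, v≡15 (mod 29); (1|29)=+1, (15|29)=-1; sign (−1)^0·+1^2·-1^4 = +1.
(-33, 3 / ℚ) ramifies at {2, 3}: a division algebra.

[2, 3]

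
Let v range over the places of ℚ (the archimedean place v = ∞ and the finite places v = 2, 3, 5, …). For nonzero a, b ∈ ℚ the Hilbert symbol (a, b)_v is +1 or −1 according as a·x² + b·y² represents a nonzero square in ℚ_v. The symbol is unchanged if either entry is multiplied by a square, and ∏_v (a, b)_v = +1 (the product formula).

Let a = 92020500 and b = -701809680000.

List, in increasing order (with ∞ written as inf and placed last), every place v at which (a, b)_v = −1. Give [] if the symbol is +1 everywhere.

(a, b) ≡ (5, -858) mod (ℚ^×)²; places V = {2, 3, 5, 11, 13, ∞}.
(a,b)_3: α=2, u≡2; β=1, v≡2 (mod 3); (2|3)=-1, (2|3)=-1; sign (−1)^0·-1^1·-1^2 = -1.
(a,b)_∞: sgn(5)=+, sgn(-858)=−, so +1.
(a,b)_11: α=2, u≡4; β=3, v≡6 (mod 11); (4|11)=+1, (6|11)=-1; sign (−1)^0·+1^3·-1^2 = +1.
(a,b)_13: α=2, u≡8; β=3, v≡4 (mod 13); (8|13)=-1, (4|13)=+1; sign (−1)^0·-1^3·+1^2 = -1.
(a,b)_5: α=3, u≡4; β=4, v≡2 (mod 5); (4|5)=+1, (2|5)=-1; sign (−1)^0·+1^4·-1^3 = -1.
(a,b)_2: α=2, β=7; u≡5, v≡3 (mod 8); ε(u)ε(v)=0·1, αω(v)=2·1, βω(u)=7·1; sum ≡ 1  ⇒  -1.
Ram(5, -858) = {2, 3, 5, 13}; no ℚ_2-point on the conic.

[2, 3, 5, 13]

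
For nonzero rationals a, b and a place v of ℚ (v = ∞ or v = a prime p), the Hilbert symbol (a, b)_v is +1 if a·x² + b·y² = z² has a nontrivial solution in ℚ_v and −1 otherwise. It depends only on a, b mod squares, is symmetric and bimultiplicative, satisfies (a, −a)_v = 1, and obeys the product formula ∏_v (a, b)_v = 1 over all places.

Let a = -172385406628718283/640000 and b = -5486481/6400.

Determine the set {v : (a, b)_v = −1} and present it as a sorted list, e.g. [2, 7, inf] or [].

(a, b) ≡ (-3003, -12441) mod (ℚ^×)²; places V = {2, 3, 5, 7, 11, 13, 29, ∞}.
(a,b)_2: α=-10, β=-8; u≡5, v≡7 (mod 8); ε(u)ε(v)=0·1, αω(v)=-10·0, βω(u)=-8·1; sum ≡ 0  ⇒  +1.
(a,b)_29: α=4, u≡5; β=1, v≡25 (mod 29); (5|29)=+1, (25|29)=+1; sign (−1)^0·+1^1·+1^4 = +1.
(a,b)_7: α=3, u≡3; β=2, v≡5 (mod 7); (3|7)=-1, (5|7)=-1; sign (−1)^0·-1^2·-1^3 = -1.
(a,b)_13: α=3, u≡4; β=1, v≡2 (mod 13); (4|13)=+1, (2|13)=-1; sign (−1)^0·+1^1·-1^3 = -1.
(a,b)_3: α=5, u≡1; β=3, v≡2 (mod 3); (1|3)=+1, (2|3)=-1; sign (−1)^1·+1^3·-1^5 = +1.
(a,b)_11: α=3, u≡2; β=1, v≡10 (mod 11); (2|11)=-1, (10|11)=-1; sign (−1)^1·-1^1·-1^3 = -1.
(a,b)_∞: sgn(-3003)=−, sgn(-12441)=−, so -1.
(a,b)_5: α=-4, u≡3; β=-2, v≡4 (mod 5); (3|5)=-1, (4|5)=+1; sign (−1)^0·-1^-2·+1^-4 = +1.
Ram(-3003, -12441) = {7, 11, 13, ∞}; no ℚ_7-point on the conic.

[7, 11, 13, inf]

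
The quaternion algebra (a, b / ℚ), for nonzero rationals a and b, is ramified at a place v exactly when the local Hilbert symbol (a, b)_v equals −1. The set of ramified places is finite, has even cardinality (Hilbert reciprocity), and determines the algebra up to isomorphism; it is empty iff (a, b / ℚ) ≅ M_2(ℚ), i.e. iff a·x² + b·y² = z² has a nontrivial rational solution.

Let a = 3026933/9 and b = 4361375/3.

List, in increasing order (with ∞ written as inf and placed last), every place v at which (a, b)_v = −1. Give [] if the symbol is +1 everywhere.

Mod squares: a ≡ 3026933, b ≡ 523365. Check v ∈ {∞, 2, 3, 5, 7, 13, 23, 29, 31, 37, 41}.
v=7: a=7^1·(≡4), b=7^0·(≡6) mod 7; (4|7)=+1, (6|7)=-1; (−1)^{1·0·3}·(+1)^0·(-1)^1 = -1.
v=31: a=31^1·(≡13), b=31^0·(≡26) mod 31; (13|31)=-1, (26|31)=-1; (−1)^{1·0·15}·(-1)^0·(-1)^1 = -1.
v=∞: 3026933 > 0 and 523365 > 0  ⇒  (a,b)_∞ = +1.
v=3: a=3^-2·(≡2), b=3^-1·(≡2) mod 3; (2|3)=-1, (2|3)=-1; (−1)^{-2·-1·1}·(-1)^-1·(-1)^-2 = -1.
v=2: v_2(a)=0, v_2(b)=0; units ≡ 5, 5 (mod 8); ε·ε+αω+βω = 0·0+0·1+0·1 ≡ 0  ⇒  (a,b)_2 = +1.
v=29: a=29^1·(≡20), b=29^0·(≡12) mod 29; (20|29)=+1, (12|29)=-1; (−1)^{1·0·14}·(+1)^0·(-1)^1 = -1.
v=41: a=41^0·(≡12), b=41^1·(≡7) mod 41; (12|41)=-1, (7|41)=-1; (−1)^{0·1·20}·(-1)^1·(-1)^0 = -1.
v=5: a=5^0·(≡2), b=5^3·(≡2) mod 5; (2|5)=-1, (2|5)=-1; (−1)^{0·3·2}·(-1)^3·(-1)^0 = -1.
v=37: a=37^1·(≡29), b=37^1·(≡10) mod 37; (29|37)=-1, (10|37)=+1; (−1)^{1·1·18}·(-1)^1·(+1)^1 = -1.
v=23: a=23^0·(≡2), b=23^1·(≡12) mod 23; (2|23)=+1, (12|23)=+1; (−1)^{0·1·11}·(+1)^1·(+1)^0 = +1.
v=13: a=13^1·(≡7), b=13^0·(≡6) mod 13; (7|13)=-1, (6|13)=-1; (−1)^{1·0·6}·(-1)^0·(-1)^1 = -1.
(3026933, 523365 / ℚ) ramifies at {3, 5, 7, 13, 29, 31, 37, 41}: a division algebra.

[3, 5, 7, 13, 29, 31, 37, 41]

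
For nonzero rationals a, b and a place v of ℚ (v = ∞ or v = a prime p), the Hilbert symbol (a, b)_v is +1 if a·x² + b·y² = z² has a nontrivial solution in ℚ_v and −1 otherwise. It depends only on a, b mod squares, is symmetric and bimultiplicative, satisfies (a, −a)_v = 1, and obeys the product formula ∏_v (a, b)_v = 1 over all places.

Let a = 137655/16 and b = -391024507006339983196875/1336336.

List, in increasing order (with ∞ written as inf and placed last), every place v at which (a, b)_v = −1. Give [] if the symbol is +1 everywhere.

[5, 19]

(a, b) ≡ (15295, -115) mod (ℚ^×)²; places V = {2, 3, 5, 7, 13, 17, 19, 23, ∞}.
(a,b)_2: α=-4, β=-4; u≡7, v≡5 (mod 8); ε(u)ε(v)=1·0, αω(v)=-4·1, βω(u)=-4·0; sum ≡ 0  ⇒  +1.
(a,b)_∞: sgn(15295)=+, sgn(-115)=−, so +1.
(a,b)_7: α=1, u≡1; β=8, v≡4 (mod 7); (1|7)=+1, (4|7)=+1; sign (−1)^0·+1^8·+1^1 = +1.
(a,b)_13: α=0, u≡8; β=2, v≡2 (mod 13); (8|13)=-1, (2|13)=-1; sign (−1)^0·-1^2·-1^0 = +1.
(a,b)_3: α=2, u≡1; β=4, v≡2 (mod 3); (1|3)=+1, (2|3)=-1; sign (−1)^0·+1^4·-1^2 = +1.
(a,b)_17: α=0, u≡11; β=-4, v≡9 (mod 17); (11|17)=-1, (9|17)=+1; sign (−1)^0·-1^-4·+1^0 = +1.
(a,b)_5: α=1, u≡1; β=5, v≡2 (mod 5); (1|5)=+1, (2|5)=-1; sign (−1)^0·+1^5·-1^1 = -1.
(a,b)_23: α=1, u≡19; β=3, v≡12 (mod 23); (19|23)=-1, (12|23)=+1; sign (−1)^1·-1^3·+1^1 = +1.
(a,b)_19: α=1, u≡17; β=4, v≡10 (mod 19); (17|19)=+1, (10|19)=-1; sign (−1)^0·+1^4·-1^1 = -1.
Ram(15295, -115) = {5, 19}; no ℚ_5-point on the conic.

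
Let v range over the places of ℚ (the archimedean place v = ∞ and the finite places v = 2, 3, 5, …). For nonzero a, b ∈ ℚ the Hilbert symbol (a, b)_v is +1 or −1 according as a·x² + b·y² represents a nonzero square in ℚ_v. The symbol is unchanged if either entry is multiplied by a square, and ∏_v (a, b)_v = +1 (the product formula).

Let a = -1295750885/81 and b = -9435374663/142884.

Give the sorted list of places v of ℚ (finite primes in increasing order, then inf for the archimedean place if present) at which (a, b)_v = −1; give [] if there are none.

Mod squares: a ≡ -63365, b ≡ -147407. Check v ∈ {∞, 2, 3, 5, 7, 11, 13, 17, 19, 23, 29}.
v=3: a=3^-4·(≡1), b=3^-6·(≡1) mod 3; (1|3)=+1, (1|3)=+1; (−1)^{-4·-6·1}·(+1)^-6·(+1)^-4 = +1.
v=17: a=17^0·(≡14), b=17^1·(≡4) mod 17; (14|17)=-1, (4|17)=+1; (−1)^{0·1·8}·(-1)^1·(+1)^0 = -1.
v=13: a=13^2·(≡9), b=13^1·(≡9) mod 13; (9|13)=+1, (9|13)=+1; (−1)^{2·1·6}·(+1)^1·(+1)^2 = +1.
v=5: a=5^1·(≡3), b=5^0·(≡3) mod 5; (3|5)=-1, (3|5)=-1; (−1)^{1·0·2}·(-1)^0·(-1)^1 = -1.
v=11: a=11^2·(≡6), b=11^2·(≡3) mod 11; (6|11)=-1, (3|11)=+1; (−1)^{2·2·5}·(-1)^2·(+1)^2 = +1.
v=∞: -63365 < 0 and -147407 < 0  ⇒  (a,b)_∞ = -1.
v=7: a=7^0·(≡3), b=7^-2·(≡5) mod 7; (3|7)=-1, (5|7)=-1; (−1)^{0·-2·3}·(-1)^-2·(-1)^0 = +1.
v=2: v_2(a)=0, v_2(b)=-2; units ≡ 3, 1 (mod 8); ε·ε+αω+βω = 1·0+0·0+-2·1 ≡ 0  ⇒  (a,b)_2 = +1.
v=19: a=19^1·(≡9), b=19^0·(≡12) mod 19; (9|19)=+1, (12|19)=-1; (−1)^{1·0·9}·(+1)^0·(-1)^1 = -1.
v=29: a=29^1·(≡26), b=29^1·(≡10) mod 29; (26|29)=-1, (10|29)=-1; (−1)^{1·1·14}·(-1)^1·(-1)^1 = +1.
v=23: a=23^1·(≡20), b=23^3·(≡6) mod 23; (20|23)=-1, (6|23)=+1; (−1)^{1·3·11}·(-1)^3·(+1)^1 = +1.
|Ram(-63365, -147407)| = 4, even; anisotropic at {5, 17, 19, ∞}.

[5, 17, 19, inf]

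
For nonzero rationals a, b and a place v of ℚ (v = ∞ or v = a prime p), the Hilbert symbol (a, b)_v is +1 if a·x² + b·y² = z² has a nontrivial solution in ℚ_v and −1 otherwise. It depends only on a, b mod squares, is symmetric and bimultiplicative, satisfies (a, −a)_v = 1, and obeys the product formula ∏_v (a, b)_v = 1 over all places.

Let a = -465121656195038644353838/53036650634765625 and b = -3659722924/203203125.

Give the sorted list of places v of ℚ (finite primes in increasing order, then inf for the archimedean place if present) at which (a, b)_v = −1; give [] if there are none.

(a, b) ≡ (-1102, -312455) mod (ℚ^×)²; places V = {2, 3, 5, 11, 13, 17, 19, 23, 29, ∞}.
(a,b)_2: α=1, β=2; u≡1, v≡1 (mod 8); ε(u)ε(v)=0·0, αω(v)=1·0, βω(u)=2·0; sum ≡ 0  ⇒  +1.
(a,b)_5: α=-12, u≡2; β=-7, v≡1 (mod 5); (2|5)=-1, (1|5)=+1; sign (−1)^0·-1^-7·+1^-12 = -1.
(a,b)_23: α=2, u≡3; β=1, v≡13 (mod 23); (3|23)=+1, (13|23)=+1; sign (−1)^0·+1^1·+1^2 = +1.
(a,b)_19: α=5, u≡3; β=1, v≡17 (mod 19); (3|19)=-1, (17|19)=+1; sign (−1)^1·-1^1·+1^5 = +1.
(a,b)_3: α=-2, u≡2; β=-2, v≡1 (mod 3); (2|3)=-1, (1|3)=+1; sign (−1)^0·-1^-2·+1^-2 = +1.
(a,b)_29: α=1, u≡1; β=0, v≡9 (mod 29); (1|29)=+1, (9|29)=+1; sign (−1)^0·+1^0·+1^1 = +1.
(a,b)_∞: sgn(-1102)=−, sgn(-312455)=−, so -1.
(a,b)_17: α=-6, u≡3; β=-2, v≡10 (mod 17); (3|17)=-1, (10|17)=-1; sign (−1)^0·-1^-2·-1^-6 = +1.
(a,b)_13: α=4, u≡9; β=1, v≡11 (mod 13); (9|13)=+1, (11|13)=-1; sign (−1)^0·+1^1·-1^4 = +1.
(a,b)_11: α=8, u≡5; β=5, v≡6 (mod 11); (5|11)=+1, (6|11)=-1; sign (−1)^0·+1^5·-1^8 = +1.
Ram(-1102, -312455) = {5, ∞}; no ℚ_5-point on the conic.

[5, inf]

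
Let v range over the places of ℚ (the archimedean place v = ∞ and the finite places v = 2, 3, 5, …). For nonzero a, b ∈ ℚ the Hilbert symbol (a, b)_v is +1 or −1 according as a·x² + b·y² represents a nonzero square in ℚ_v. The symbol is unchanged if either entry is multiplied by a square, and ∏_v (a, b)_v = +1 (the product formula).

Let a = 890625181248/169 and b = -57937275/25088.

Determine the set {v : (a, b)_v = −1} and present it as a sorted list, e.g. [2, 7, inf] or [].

Mod squares: a ≡ 17, b ≡ -22. Check v ∈ {∞, 2, 3, 5, 7, 11, 13, 17}.
v=3: a=3^4·(≡2), b=3^6·(≡2) mod 3; (2|3)=-1, (2|3)=-1; (−1)^{4·6·1}·(-1)^6·(-1)^4 = +1.
v=11: a=11^2·(≡2), b=11^1·(≡9) mod 11; (2|11)=-1, (9|11)=+1; (−1)^{2·1·5}·(-1)^1·(+1)^2 = -1.
v=7: a=7^0·(≡5), b=7^-2·(≡3) mod 7; (5|7)=-1, (3|7)=-1; (−1)^{0·-2·3}·(-1)^-2·(-1)^0 = +1.
v=5: a=5^0·(≡2), b=5^2·(≡3) mod 5; (2|5)=-1, (3|5)=-1; (−1)^{0·2·2}·(-1)^2·(-1)^0 = +1.
v=∞: 17 > 0 and -22 < 0  ⇒  (a,b)_∞ = +1.
v=13: a=13^-2·(≡10), b=13^0·(≡3) mod 13; (10|13)=+1, (3|13)=+1; (−1)^{-2·0·6}·(+1)^0·(+1)^-2 = +1.
v=2: v_2(a)=6, v_2(b)=-9; units ≡ 1, 5 (mod 8); ε·ε+αω+βω = 0·0+6·1+-9·0 ≡ 0  ⇒  (a,b)_2 = +1.
v=17: a=17^5·(≡2), b=17^2·(≡7) mod 17; (2|17)=+1, (7|17)=-1; (−1)^{5·2·8}·(+1)^2·(-1)^5 = -1.
Ram(17, -22) = {11, 17}; no ℚ_11-point on the conic.

[11, 17]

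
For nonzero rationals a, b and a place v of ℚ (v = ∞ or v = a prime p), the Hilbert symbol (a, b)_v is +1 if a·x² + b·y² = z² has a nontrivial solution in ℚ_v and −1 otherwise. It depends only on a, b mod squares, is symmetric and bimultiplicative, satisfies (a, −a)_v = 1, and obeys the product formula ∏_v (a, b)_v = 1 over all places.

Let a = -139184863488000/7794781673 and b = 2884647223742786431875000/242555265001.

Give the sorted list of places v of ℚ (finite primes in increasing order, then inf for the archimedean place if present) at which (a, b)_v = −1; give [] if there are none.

Mod squares: a ≡ -5610, b ≡ 510. Check v ∈ {∞, 2, 3, 5, 7, 11, 17, 19, 23, 29, 41}.
v=17: a=17^-1·(≡7), b=17^3·(≡2) mod 17; (7|17)=-1, (2|17)=+1; (−1)^{-1·3·8}·(-1)^3·(+1)^-1 = -1.
v=29: a=29^0·(≡5), b=29^2·(≡17) mod 29; (5|29)=+1, (17|29)=-1; (−1)^{0·2·14}·(+1)^2·(-1)^0 = +1.
v=11: a=11^3·(≡2), b=11^4·(≡5) mod 11; (2|11)=-1, (5|11)=+1; (−1)^{3·4·5}·(-1)^4·(+1)^3 = +1.
v=23: a=23^-2·(≡9), b=23^-4·(≡16) mod 23; (9|23)=+1, (16|23)=+1; (−1)^{-2·-4·11}·(+1)^-4·(+1)^-2 = +1.
v=7: a=7^-4·(≡1), b=7^-4·(≡6) mod 7; (1|7)=+1, (6|7)=-1; (−1)^{-4·-4·3}·(+1)^-4·(-1)^-4 = +1.
v=3: a=3^5·(≡2), b=3^3·(≡2) mod 3; (2|3)=-1, (2|3)=-1; (−1)^{5·3·1}·(-1)^3·(-1)^5 = -1.
v=5: a=5^3·(≡2), b=5^7·(≡3) mod 5; (2|5)=-1, (3|5)=-1; (−1)^{3·7·2}·(-1)^7·(-1)^3 = +1.
v=2: v_2(a)=11, v_2(b)=3; units ≡ 3, 7 (mod 8); ε·ε+αω+βω = 1·1+11·0+3·1 ≡ 0  ⇒  (a,b)_2 = +1.
v=41: a=41^2·(≡26), b=41^4·(≡25) mod 41; (26|41)=-1, (25|41)=+1; (−1)^{2·4·20}·(-1)^4·(+1)^2 = +1.
v=∞: -5610 < 0 and 510 > 0  ⇒  (a,b)_∞ = +1.
v=19: a=19^-2·(≡3), b=19^-2·(≡5) mod 19; (3|19)=-1, (5|19)=+1; (−1)^{-2·-2·9}·(-1)^-2·(+1)^-2 = +1.
Ram(-5610, 510) = {3, 17}; no ℚ_3-point on the conic.

[3, 17]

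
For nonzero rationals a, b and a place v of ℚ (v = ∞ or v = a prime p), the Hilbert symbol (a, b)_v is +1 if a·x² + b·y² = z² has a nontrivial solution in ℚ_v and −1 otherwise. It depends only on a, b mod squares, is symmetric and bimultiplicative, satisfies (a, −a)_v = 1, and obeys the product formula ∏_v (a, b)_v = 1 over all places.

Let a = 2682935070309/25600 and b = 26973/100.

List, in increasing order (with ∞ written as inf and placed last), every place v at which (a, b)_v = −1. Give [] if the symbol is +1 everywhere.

[13, 23]

Mod squares: a ≡ 33189, b ≡ 37. Check v ∈ {∞, 2, 3, 5, 13, 23, 37}.
v=2: v_2(a)=-10, v_2(b)=-2; units ≡ 5, 5 (mod 8); ε·ε+αω+βω = 0·0+-10·1+-2·1 ≡ 0  ⇒  (a,b)_2 = +1.
v=3: a=3^11·(≡2), b=3^6·(≡1) mod 3; (2|3)=-1, (1|3)=+1; (−1)^{11·6·1}·(-1)^6·(+1)^11 = +1.
v=13: a=13^1·(≡7), b=13^0·(≡7) mod 13; (7|13)=-1, (7|13)=-1; (−1)^{1·0·6}·(-1)^0·(-1)^1 = -1.
v=5: a=5^-2·(≡1), b=5^-2·(≡2) mod 5; (1|5)=+1, (2|5)=-1; (−1)^{-2·-2·2}·(+1)^-2·(-1)^-2 = +1.
v=∞: 33189 > 0 and 37 > 0  ⇒  (a,b)_∞ = +1.
v=37: a=37^3·(≡16), b=37^1·(≡1) mod 37; (16|37)=+1, (1|37)=+1; (−1)^{3·1·18}·(+1)^1·(+1)^3 = +1.
v=23: a=23^1·(≡22), b=23^0·(≡5) mod 23; (22|23)=-1, (5|23)=-1; (−1)^{1·0·11}·(-1)^0·(-1)^1 = -1.
|Ram(33189, 37)| = 2, even; anisotropic at {13, 23}.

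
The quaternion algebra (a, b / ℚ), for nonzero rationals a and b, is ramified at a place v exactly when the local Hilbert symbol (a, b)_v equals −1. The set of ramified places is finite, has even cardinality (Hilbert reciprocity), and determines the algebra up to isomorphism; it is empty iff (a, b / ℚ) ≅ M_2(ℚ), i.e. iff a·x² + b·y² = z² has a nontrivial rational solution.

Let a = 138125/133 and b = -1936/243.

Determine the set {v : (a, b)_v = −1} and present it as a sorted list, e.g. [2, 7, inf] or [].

[3, 17]

(a, b) ≡ (29393, -3) mod (ℚ^×)²; places V = {2, 3, 5, 7, 11, 13, 17, 19, ∞}.
(a,b)_3: α=0, u≡2; β=-5, v≡2 (mod 3); (2|3)=-1, (2|3)=-1; sign (−1)^0·-1^-5·-1^0 = -1.
(a,b)_2: α=0, β=4; u≡1, v≡5 (mod 8); ε(u)ε(v)=0·0, αω(v)=0·1, βω(u)=4·0; sum ≡ 0  ⇒  +1.
(a,b)_19: α=-1, u≡2; β=0, v≡9 (mod 19); (2|19)=-1, (9|19)=+1; sign (−1)^0·-1^0·+1^-1 = +1.
(a,b)_7: α=-1, u≡3; β=0, v≡2 (mod 7); (3|7)=-1, (2|7)=+1; sign (−1)^0·-1^0·+1^-1 = +1.
(a,b)_∞: sgn(29393)=+, sgn(-3)=−, so +1.
(a,b)_11: α=0, u≡9; β=2, v≡6 (mod 11); (9|11)=+1, (6|11)=-1; sign (−1)^0·+1^2·-1^0 = +1.
(a,b)_13: α=1, u≡10; β=0, v≡3 (mod 13); (10|13)=+1, (3|13)=+1; sign (−1)^0·+1^0·+1^1 = +1.
(a,b)_5: α=4, u≡2; β=0, v≡3 (mod 5); (2|5)=-1, (3|5)=-1; sign (−1)^0·-1^0·-1^4 = +1.
(a,b)_17: α=1, u≡6; β=0, v≡14 (mod 17); (6|17)=-1, (14|17)=-1; sign (−1)^0·-1^0·-1^1 = -1.
|Ram(29393, -3)| = 2, even; anisotropic at {3, 17}.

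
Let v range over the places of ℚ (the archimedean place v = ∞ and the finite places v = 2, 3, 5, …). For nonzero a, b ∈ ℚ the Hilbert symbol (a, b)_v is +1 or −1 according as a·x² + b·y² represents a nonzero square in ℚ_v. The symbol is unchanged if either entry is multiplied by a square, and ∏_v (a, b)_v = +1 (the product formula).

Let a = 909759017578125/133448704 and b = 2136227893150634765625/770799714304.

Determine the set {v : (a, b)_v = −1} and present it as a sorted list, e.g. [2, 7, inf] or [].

[3, 5]

(a, b) ≡ (165, 2145) mod (ℚ^×)²; places V = {2, 3, 5, 11, 13, 17, 19, ∞}.
(a,b)_17: α=4, u≡14; β=6, v≡12 (mod 17); (14|17)=-1, (12|17)=-1; sign (−1)^0·-1^6·-1^4 = +1.
(a,b)_2: α=-10, β=-14; u≡5, v≡1 (mod 8); ε(u)ε(v)=0·0, αω(v)=-10·0, βω(u)=-14·1; sum ≡ 0  ⇒  +1.
(a,b)_19: α=-4, u≡15; β=-6, v≡7 (mod 19); (15|19)=-1, (7|19)=+1; sign (−1)^0·-1^-6·+1^-4 = +1.
(a,b)_3: α=1, u≡1; β=1, v≡1 (mod 3); (1|3)=+1, (1|3)=+1; sign (−1)^1·+1^1·+1^1 = -1.
(a,b)_13: α=2, u≡10; β=3, v≡1 (mod 13); (10|13)=+1, (1|13)=+1; sign (−1)^0·+1^3·+1^2 = +1.
(a,b)_11: α=1, u≡1; β=1, v≡10 (mod 11); (1|11)=+1, (10|11)=-1; sign (−1)^1·+1^1·-1^1 = +1.
(a,b)_5: α=9, u≡3; β=13, v≡1 (mod 5); (3|5)=-1, (1|5)=+1; sign (−1)^0·-1^13·+1^9 = -1.
(a,b)_∞: sgn(165)=+, sgn(2145)=+, so +1.
(165, 2145 / ℚ) ramifies at {3, 5}: a division algebra.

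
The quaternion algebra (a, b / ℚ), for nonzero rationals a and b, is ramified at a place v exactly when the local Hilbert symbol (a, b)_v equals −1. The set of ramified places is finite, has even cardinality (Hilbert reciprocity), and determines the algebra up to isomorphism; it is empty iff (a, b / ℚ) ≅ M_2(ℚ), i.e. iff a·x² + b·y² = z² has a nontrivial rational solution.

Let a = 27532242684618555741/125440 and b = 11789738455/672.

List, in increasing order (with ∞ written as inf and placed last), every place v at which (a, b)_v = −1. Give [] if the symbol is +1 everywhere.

Mod squares: a ≡ 4290, b ≡ 2310. Check v ∈ {∞, 2, 3, 5, 7, 11, 13}.
v=5: a=5^-1·(≡2), b=5^1·(≡3) mod 5; (2|5)=-1, (3|5)=-1; (−1)^{-1·1·2}·(-1)^1·(-1)^-1 = +1.
v=7: a=7^-2·(≡5), b=7^-1·(≡1) mod 7; (5|7)=-1, (1|7)=+1; (−1)^{-2·-1·3}·(-1)^-1·(+1)^-2 = -1.
v=11: a=11^15·(≡5), b=11^9·(≡5) mod 11; (5|11)=+1, (5|11)=+1; (−1)^{15·9·5}·(+1)^9·(+1)^15 = -1.
v=13: a=13^3·(≡5), b=13^0·(≡3) mod 13; (5|13)=-1, (3|13)=+1; (−1)^{3·0·6}·(-1)^0·(+1)^3 = +1.
v=2: v_2(a)=-9, v_2(b)=-5; units ≡ 1, 3 (mod 8); ε·ε+αω+βω = 0·1+-9·1+-5·0 ≡ 1  ⇒  (a,b)_2 = -1.
v=3: a=3^1·(≡2), b=3^-1·(≡2) mod 3; (2|3)=-1, (2|3)=-1; (−1)^{1·-1·1}·(-1)^-1·(-1)^1 = -1.
v=∞: 4290 > 0 and 2310 > 0  ⇒  (a,b)_∞ = +1.
Ram(4290, 2310) = {2, 3, 7, 11}; no ℚ_2-point on the conic.

[2, 3, 7, 11]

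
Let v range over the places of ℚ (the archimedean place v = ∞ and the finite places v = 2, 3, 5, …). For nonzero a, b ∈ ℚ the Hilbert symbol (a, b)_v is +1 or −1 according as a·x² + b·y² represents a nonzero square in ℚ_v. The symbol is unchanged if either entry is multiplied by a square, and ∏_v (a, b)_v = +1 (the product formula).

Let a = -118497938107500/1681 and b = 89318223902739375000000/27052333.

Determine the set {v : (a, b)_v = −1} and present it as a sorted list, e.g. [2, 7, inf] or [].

Mod squares: a ≡ -43, b ≡ 9041739. Check v ∈ {∞, 2, 3, 5, 7, 11, 17, 19, 29, 31, 41, 43}.
v=3: a=3^4·(≡2), b=3^3·(≡2) mod 3; (2|3)=-1, (2|3)=-1; (−1)^{4·3·1}·(-1)^3·(-1)^4 = -1.
v=31: a=31^2·(≡7), b=31^3·(≡21) mod 31; (7|31)=+1, (21|31)=-1; (−1)^{2·3·15}·(+1)^3·(-1)^2 = +1.
v=5: a=5^4·(≡3), b=5^10·(≡4) mod 5; (3|5)=-1, (4|5)=+1; (−1)^{4·10·2}·(-1)^10·(+1)^4 = +1.
v=2: v_2(a)=2, v_2(b)=6; units ≡ 5, 3 (mod 8); ε·ε+αω+βω = 0·1+2·1+6·1 ≡ 0  ⇒  (a,b)_2 = +1.
v=43: a=43^1·(≡27), b=43^1·(≡29) mod 43; (27|43)=-1, (29|43)=-1; (−1)^{1·1·21}·(-1)^1·(-1)^1 = -1.
v=41: a=41^-2·(≡39), b=41^-2·(≡9) mod 41; (39|41)=+1, (9|41)=+1; (−1)^{-2·-2·20}·(+1)^-2·(+1)^-2 = +1.
v=17: a=17^2·(≡1), b=17^3·(≡10) mod 17; (1|17)=+1, (10|17)=-1; (−1)^{2·3·8}·(+1)^3·(-1)^2 = +1.
v=∞: -43 < 0 and 9041739 > 0  ⇒  (a,b)_∞ = +1.
v=19: a=19^0·(≡10), b=19^-1·(≡16) mod 19; (10|19)=-1, (16|19)=+1; (−1)^{0·-1·9}·(-1)^-1·(+1)^0 = -1.
v=7: a=7^2·(≡5), b=7^-1·(≡4) mod 7; (5|7)=-1, (4|7)=+1; (−1)^{2·-1·3}·(-1)^-1·(+1)^2 = -1.
v=11: a=11^0·(≡3), b=11^-2·(≡3) mod 11; (3|11)=+1, (3|11)=+1; (−1)^{0·-2·5}·(+1)^-2·(+1)^0 = +1.
v=29: a=29^0·(≡10), b=29^2·(≡18) mod 29; (10|29)=-1, (18|29)=-1; (−1)^{0·2·14}·(-1)^2·(-1)^0 = +1.
|Ram(-43, 9041739)| = 4, even; anisotropic at {3, 7, 19, 43}.

[3, 7, 19, 43]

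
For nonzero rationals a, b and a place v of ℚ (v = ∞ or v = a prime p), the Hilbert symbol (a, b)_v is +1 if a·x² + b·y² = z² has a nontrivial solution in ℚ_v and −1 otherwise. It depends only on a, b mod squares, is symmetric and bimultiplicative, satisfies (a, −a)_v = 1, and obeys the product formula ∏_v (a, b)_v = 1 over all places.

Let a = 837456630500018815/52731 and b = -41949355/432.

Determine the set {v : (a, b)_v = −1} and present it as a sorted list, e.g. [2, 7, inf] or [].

(a, b) ≡ (218257003965, -74865) mod (ℚ^×)²; places V = {2, 3, 5, 7, 11, 13, 19, 23, 29, 31, 37, 41, 53, ∞}.
(a,b)_29: α=1, u≡21; β=0, v≡24 (mod 29); (21|29)=-1, (24|29)=+1; sign (−1)^0·-1^0·+1^1 = +1.
(a,b)_41: α=2, u≡25; β=2, v≡23 (mod 41); (25|41)=+1, (23|41)=+1; sign (−1)^0·+1^2·+1^2 = +1.
(a,b)_13: α=1, u≡1; β=0, v≡11 (mod 13); (1|13)=+1, (11|13)=-1; sign (−1)^0·+1^0·-1^1 = -1.
(a,b)_3: α=-5, u≡1; β=-3, v≡2 (mod 3); (1|3)=+1, (2|3)=-1; sign (−1)^1·+1^-3·-1^-5 = +1.
(a,b)_11: α=1, u≡4; β=0, v≡1 (mod 11); (4|11)=+1, (1|11)=+1; sign (−1)^0·+1^0·+1^1 = +1.
(a,b)_2: α=0, β=-4; u≡5, v≡7 (mod 8); ε(u)ε(v)=0·1, αω(v)=0·0, βω(u)=-4·1; sum ≡ 0  ⇒  +1.
(a,b)_19: α=1, u≡18; β=0, v≡3 (mod 19); (18|19)=-1, (3|19)=-1; sign (−1)^0·-1^0·-1^1 = -1.
(a,b)_23: α=3, u≡21; β=1, v≡20 (mod 23); (21|23)=-1, (20|23)=-1; sign (−1)^1·-1^1·-1^3 = -1.
(a,b)_5: α=1, u≡3; β=1, v≡2 (mod 5); (3|5)=-1, (2|5)=-1; sign (−1)^0·-1^1·-1^1 = +1.
(a,b)_53: α=2, u≡32; β=0, v≡38 (mod 53); (32|53)=-1, (38|53)=+1; sign (−1)^0·-1^0·+1^2 = +1.
(a,b)_37: α=1, u≡27; β=0, v≡35 (mod 37); (27|37)=+1, (35|37)=-1; sign (−1)^0·+1^0·-1^1 = -1.
(a,b)_31: α=-1, u≡14; β=1, v≡12 (mod 31); (14|31)=+1, (12|31)=-1; sign (−1)^1·+1^1·-1^-1 = +1.
(a,b)_∞: sgn(218257003965)=+, sgn(-74865)=−, so +1.
(a,b)_7: α=-1, u≡6; β=1, v≡1 (mod 7); (6|7)=-1, (1|7)=+1; sign (−1)^1·-1^1·+1^-1 = +1.
|Ram(218257003965, -74865)| = 4, even; anisotropic at {13, 19, 23, 37}.

[13, 19, 23, 37]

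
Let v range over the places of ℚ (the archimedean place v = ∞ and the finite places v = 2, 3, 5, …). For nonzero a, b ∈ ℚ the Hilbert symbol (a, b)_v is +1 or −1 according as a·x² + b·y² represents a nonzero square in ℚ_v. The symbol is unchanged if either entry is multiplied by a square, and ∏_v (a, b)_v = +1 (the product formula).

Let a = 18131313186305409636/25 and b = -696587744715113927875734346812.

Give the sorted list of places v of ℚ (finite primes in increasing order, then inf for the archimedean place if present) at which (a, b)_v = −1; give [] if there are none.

[11, 23, 29, 37]

(a, b) ≡ (15189721, -286143) mod (ℚ^×)²; places V = {2, 3, 5, 7, 11, 13, 17, 19, 23, 29, 31, 37, 41, ∞}.
(a,b)_5: α=-2, u≡1; β=0, v≡3 (mod 5); (1|5)=+1, (3|5)=-1; sign (−1)^0·+1^0·-1^-2 = +1.
(a,b)_23: α=2, u≡11; β=3, v≡1 (mod 23); (11|23)=-1, (1|23)=+1; sign (−1)^0·-1^3·+1^2 = -1.
(a,b)_7: α=2, u≡2; β=2, v≡5 (mod 7); (2|7)=+1, (5|7)=-1; sign (−1)^0·+1^2·-1^2 = +1.
(a,b)_41: α=1, u≡23; β=2, v≡33 (mod 41); (23|41)=+1, (33|41)=+1; sign (−1)^0·+1^2·+1^1 = +1.
(a,b)_3: α=4, u≡1; β=1, v≡1 (mod 3); (1|3)=+1, (1|3)=+1; sign (−1)^0·+1^1·+1^4 = +1.
(a,b)_∞: sgn(15189721)=+, sgn(-286143)=−, so +1.
(a,b)_31: α=1, u≡9; β=2, v≡4 (mod 31); (9|31)=+1, (4|31)=+1; sign (−1)^0·+1^2·+1^1 = +1.
(a,b)_2: α=2, β=2; u≡1, v≡1 (mod 8); ε(u)ε(v)=0·0, αω(v)=2·0, βω(u)=2·0; sum ≡ 0  ⇒  +1.
(a,b)_19: α=1, u≡8; β=2, v≡11 (mod 19); (8|19)=-1, (11|19)=+1; sign (−1)^0·-1^2·+1^1 = +1.
(a,b)_37: α=1, u≡35; β=2, v≡24 (mod 37); (35|37)=-1, (24|37)=-1; sign (−1)^0·-1^2·-1^1 = -1.
(a,b)_17: α=1, u≡6; β=2, v≡2 (mod 17); (6|17)=-1, (2|17)=+1; sign (−1)^0·-1^2·+1^1 = +1.
(a,b)_13: α=2, u≡4; β=1, v≡2 (mod 13); (4|13)=+1, (2|13)=-1; sign (−1)^0·+1^1·-1^2 = +1.
(a,b)_29: α=2, u≡12; β=3, v≡1 (mod 29); (12|29)=-1, (1|29)=+1; sign (−1)^0·-1^3·+1^2 = -1.
(a,b)_11: α=0, u≡6; β=3, v≡7 (mod 11); (6|11)=-1, (7|11)=-1; sign (−1)^0·-1^3·-1^0 = -1.
|Ram(15189721, -286143)| = 4, even; anisotropic at {11, 23, 29, 37}.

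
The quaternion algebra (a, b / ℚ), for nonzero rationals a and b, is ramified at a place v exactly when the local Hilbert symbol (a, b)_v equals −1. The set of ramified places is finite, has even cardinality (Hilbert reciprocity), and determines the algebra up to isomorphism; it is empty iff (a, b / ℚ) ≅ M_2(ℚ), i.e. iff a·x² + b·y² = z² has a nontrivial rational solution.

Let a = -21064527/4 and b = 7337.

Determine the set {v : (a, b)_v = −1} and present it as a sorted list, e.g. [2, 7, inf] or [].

[11, 23]

(a, b) ≡ (-23, 7337) mod (ℚ^×)²; places V = {2, 3, 11, 23, 29, ∞}.
(a,b)_23: α=1, u≡20; β=1, v≡20 (mod 23); (20|23)=-1, (20|23)=-1; sign (−1)^1·-1^1·-1^1 = -1.
(a,b)_2: α=-2, β=0; u≡1, v≡1 (mod 8); ε(u)ε(v)=0·0, αω(v)=-2·0, βω(u)=0·0; sum ≡ 0  ⇒  +1.
(a,b)_∞: sgn(-23)=−, sgn(7337)=+, so +1.
(a,b)_3: α=2, u≡1; β=0, v≡2 (mod 3); (1|3)=+1, (2|3)=-1; sign (−1)^0·+1^0·-1^2 = +1.
(a,b)_11: α=2, u≡8; β=1, v≡7 (mod 11); (8|11)=-1, (7|11)=-1; sign (−1)^0·-1^1·-1^2 = -1.
(a,b)_29: α=2, u≡24; β=1, v≡21 (mod 29); (24|29)=+1, (21|29)=-1; sign (−1)^0·+1^1·-1^2 = +1.
(-23, 7337 / ℚ) ramifies at {11, 23}: a division algebra.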